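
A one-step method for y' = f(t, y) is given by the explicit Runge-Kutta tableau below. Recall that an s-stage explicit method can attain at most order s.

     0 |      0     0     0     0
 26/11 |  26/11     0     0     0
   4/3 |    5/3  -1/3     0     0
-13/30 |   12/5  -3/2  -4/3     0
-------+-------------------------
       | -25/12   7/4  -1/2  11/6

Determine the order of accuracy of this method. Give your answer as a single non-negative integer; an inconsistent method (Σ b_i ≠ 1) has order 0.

1

b = (-25/12, 7/4, -1/2, 11/6)
c = (0, 26/11, 4/3, -13/30)
Ac = (0, 0, -26/33, -527/99)
Σ b_i: (-25/12)·1 + 7/4·1 + (-1/2)·1 + 11/6·1 = 1 ✓
b·c: 7/4·26/11 + (-1/2)·4/3 + 11/6·(-13/30) = 5297/1980 ≠ 1/2 ⇒ order 1.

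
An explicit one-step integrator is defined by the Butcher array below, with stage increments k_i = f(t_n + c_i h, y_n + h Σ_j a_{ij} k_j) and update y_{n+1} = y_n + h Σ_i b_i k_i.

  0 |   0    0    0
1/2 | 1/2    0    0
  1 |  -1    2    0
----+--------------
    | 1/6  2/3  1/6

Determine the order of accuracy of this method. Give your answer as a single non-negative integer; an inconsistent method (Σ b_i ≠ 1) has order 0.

3

b = (1/6, 2/3, 1/6)
c = (0, 1/2, 1)
Ac = (0, 0, 1)
Σ b_i: 1/6·1 + 2/3·1 + 1/6·1 = 1 ✓
b·c: 2/3·1/2 + 1/6·1 = 1/2 ✓
b·c²: 2/3·1/4 + 1/6·1 = 1/3 ✓
b·Ac: 1/6·1 = 1/6 ✓; 3 stages ⇒ order 3.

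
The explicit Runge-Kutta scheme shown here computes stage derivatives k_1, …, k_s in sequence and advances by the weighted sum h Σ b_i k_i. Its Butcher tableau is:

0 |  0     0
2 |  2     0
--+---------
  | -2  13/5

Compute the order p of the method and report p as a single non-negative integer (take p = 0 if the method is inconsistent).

0

b = (-2, 13/5)
c = (0, 2)
Σ b_i: (-2)·1 + 13/5·1 = 3/5 ≠ 1 ⇒ order 0.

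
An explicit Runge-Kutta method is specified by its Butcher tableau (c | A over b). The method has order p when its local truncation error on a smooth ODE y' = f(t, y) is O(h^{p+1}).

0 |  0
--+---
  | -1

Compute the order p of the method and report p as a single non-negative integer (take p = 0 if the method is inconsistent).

b = (-1)
c = (0)
Σ b_i: (-1)·1 = -1 ≠ 1 ⇒ order 0.

0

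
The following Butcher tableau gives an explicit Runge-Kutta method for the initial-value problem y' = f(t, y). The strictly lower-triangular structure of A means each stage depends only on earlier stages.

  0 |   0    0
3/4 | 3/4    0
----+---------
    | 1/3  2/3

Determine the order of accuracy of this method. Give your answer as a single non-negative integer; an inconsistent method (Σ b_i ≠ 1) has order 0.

b = (1/3, 2/3)
c = (0, 3/4)
Σ b_i: 1/3·1 + 2/3·1 = 1 ✓
b·c: 2/3·3/4 = 1/2 ✓; 2 stages ⇒ order 2.

2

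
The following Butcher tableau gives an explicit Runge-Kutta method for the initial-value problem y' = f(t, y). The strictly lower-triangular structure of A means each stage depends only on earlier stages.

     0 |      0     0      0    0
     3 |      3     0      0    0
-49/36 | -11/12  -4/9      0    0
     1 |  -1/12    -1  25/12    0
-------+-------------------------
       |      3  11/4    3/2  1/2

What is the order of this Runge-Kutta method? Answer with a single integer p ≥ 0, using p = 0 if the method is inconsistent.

0

b = (3, 11/4, 3/2, 1/2)
c = (0, 3, -49/36, 1)
Ac = (0, 0, -4/3, -2521/432)
Σ b_i: 3·1 + 11/4·1 + 3/2·1 + 1/2·1 = 31/4 ≠ 1 ⇒ order 0.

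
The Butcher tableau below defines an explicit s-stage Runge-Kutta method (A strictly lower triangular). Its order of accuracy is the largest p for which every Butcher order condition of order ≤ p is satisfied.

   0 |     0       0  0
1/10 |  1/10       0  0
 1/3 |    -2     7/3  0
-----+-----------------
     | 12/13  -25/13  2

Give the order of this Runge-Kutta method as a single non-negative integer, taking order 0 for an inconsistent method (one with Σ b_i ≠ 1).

1

b = (12/13, -25/13, 2)
c = (0, 1/10, 1/3)
Ac = (0, 0, 7/30)
Σ b_i: 12/13·1 + (-25/13)·1 + 2·1 = 1 ✓
b·c: (-25/13)·1/10 + 2·1/3 = 37/78 ≠ 1/2 ⇒ order 1.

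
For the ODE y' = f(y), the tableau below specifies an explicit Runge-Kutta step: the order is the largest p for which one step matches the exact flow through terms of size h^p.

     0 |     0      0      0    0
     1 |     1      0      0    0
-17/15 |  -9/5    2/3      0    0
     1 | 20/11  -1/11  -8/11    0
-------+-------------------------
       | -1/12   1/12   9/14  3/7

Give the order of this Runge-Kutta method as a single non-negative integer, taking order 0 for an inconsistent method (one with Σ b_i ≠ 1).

b = (-1/12, 1/12, 9/14, 3/7)
c = (0, 1, -17/15, 1)
Ac = (0, 0, 2/3, 11/15)
Σ b_i: (-1/12)·1 + 1/12·1 + 9/14·1 + 3/7·1 = 15/14 ≠ 1 ⇒ order 0.

0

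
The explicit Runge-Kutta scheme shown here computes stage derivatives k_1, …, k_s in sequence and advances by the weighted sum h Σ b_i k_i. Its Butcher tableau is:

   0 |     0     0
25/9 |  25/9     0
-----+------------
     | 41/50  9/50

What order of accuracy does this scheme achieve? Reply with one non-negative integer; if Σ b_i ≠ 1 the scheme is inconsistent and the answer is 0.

2

b = (41/50, 9/50)
c = (0, 25/9)
Σ b_i: 41/50·1 + 9/50·1 = 1 ✓
b·c: 9/50·25/9 = 1/2 ✓; 2 stages ⇒ order 2.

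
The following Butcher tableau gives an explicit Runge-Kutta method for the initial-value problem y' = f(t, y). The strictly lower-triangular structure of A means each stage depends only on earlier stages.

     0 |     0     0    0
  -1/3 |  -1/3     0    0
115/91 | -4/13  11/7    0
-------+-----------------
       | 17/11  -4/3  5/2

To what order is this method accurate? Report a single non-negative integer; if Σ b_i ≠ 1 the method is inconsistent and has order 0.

0

b = (17/11, -4/3, 5/2)
c = (0, -1/3, 115/91)
Ac = (0, 0, -11/21)
Σ b_i: 17/11·1 + (-4/3)·1 + 5/2·1 = 179/66 ≠ 1 ⇒ order 0.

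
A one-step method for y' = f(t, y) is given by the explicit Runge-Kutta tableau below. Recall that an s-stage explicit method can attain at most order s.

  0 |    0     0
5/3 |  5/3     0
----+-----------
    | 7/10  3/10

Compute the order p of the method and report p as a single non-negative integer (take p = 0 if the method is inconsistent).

2

b = (7/10, 3/10)
c = (0, 5/3)
Σ b_i: 7/10·1 + 3/10·1 = 1 ✓
b·c: 3/10·5/3 = 1/2 ✓; 2 stages ⇒ order 2.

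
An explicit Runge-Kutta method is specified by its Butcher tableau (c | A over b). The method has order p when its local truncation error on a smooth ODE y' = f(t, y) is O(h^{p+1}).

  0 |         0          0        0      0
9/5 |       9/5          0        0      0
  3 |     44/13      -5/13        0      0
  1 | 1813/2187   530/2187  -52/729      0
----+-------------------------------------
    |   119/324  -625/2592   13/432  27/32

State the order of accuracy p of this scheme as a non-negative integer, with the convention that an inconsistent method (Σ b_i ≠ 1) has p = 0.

b = (119/324, -625/2592, 13/432, 27/32)
c = (0, 9/5, 3, 1)
Ac = (0, 0, -9/13, 2/9)
Σ b_i: 119/324·1 + (-625/2592)·1 + 13/432·1 + 27/32·1 = 1 ✓
b·c: (-625/2592)·9/5 + 13/432·3 + 27/32·1 = 1/2 ✓
b·c²: (-625/2592)·81/25 + 13/432·9 + 27/32·1 = 1/3 ✓
b·Ac: 13/432·(-9/13) + 27/32·2/9 = 1/6 ✓
b·c³: (-625/2592)·729/125 + 13/432·27 + 27/32·1 = 1/4 ✓
b·(c∘Ac): 13/432·(-27/13) + 27/32·2/9 = 1/8 ✓
b·Ac²: 13/432·(-81/65) + 27/32·58/405 = 1/12 ✓
b·A²c: 27/32·4/81 = 1/24 ✓; 4 stages ⇒ order 4.

4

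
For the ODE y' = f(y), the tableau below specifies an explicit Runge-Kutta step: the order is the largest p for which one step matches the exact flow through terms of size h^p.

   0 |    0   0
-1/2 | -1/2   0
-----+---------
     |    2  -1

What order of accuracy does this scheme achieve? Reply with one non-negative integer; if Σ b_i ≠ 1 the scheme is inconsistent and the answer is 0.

b = (2, -1)
c = (0, -1/2)
Σ b_i: 2·1 + (-1)·1 = 1 ✓
b·c: (-1)·(-1/2) = 1/2 ✓; 2 stages ⇒ order 2.

2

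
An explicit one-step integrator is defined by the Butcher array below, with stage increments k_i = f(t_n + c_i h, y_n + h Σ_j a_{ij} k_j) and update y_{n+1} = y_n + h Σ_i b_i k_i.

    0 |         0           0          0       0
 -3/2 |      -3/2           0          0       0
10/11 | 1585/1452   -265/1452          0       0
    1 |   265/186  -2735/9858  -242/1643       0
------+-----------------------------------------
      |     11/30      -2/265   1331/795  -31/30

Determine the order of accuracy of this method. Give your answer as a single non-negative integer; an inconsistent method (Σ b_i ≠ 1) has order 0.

4

b = (11/30, -2/265, 1331/795, -31/30)
c = (0, -3/2, 10/11, 1)
Ac = (0, 0, 265/968, 35/124)
Σ b_i: 11/30·1 + (-2/265)·1 + 1331/795·1 + (-31/30)·1 = 1 ✓
b·c: (-2/265)·(-3/2) + 1331/795·10/11 + (-31/30)·1 = 1/2 ✓
b·c²: (-2/265)·9/4 + 1331/795·100/121 + (-31/30)·1 = 1/3 ✓
b·Ac: 1331/795·265/968 + (-31/30)·35/124 = 1/6 ✓
b·c³: (-2/265)·(-27/8) + 1331/795·1000/1331 + (-31/30)·1 = 1/4 ✓
b·(c∘Ac): 1331/795·1325/5324 + (-31/30)·35/124 = 1/8 ✓
b·Ac²: 1331/795·(-795/1936) + (-31/30)·(-185/248) = 1/12 ✓
b·A²c: (-31/30)·(-5/124) = 1/24 ✓; 4 stages ⇒ order 4.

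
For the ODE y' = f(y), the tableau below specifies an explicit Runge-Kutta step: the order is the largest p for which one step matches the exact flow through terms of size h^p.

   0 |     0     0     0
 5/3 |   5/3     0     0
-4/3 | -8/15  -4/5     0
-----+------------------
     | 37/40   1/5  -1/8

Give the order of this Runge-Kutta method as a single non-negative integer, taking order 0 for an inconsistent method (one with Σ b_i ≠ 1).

b = (37/40, 1/5, -1/8)
c = (0, 5/3, -4/3)
Ac = (0, 0, -4/3)
Σ b_i: 37/40·1 + 1/5·1 + (-1/8)·1 = 1 ✓
b·c: 1/5·5/3 + (-1/8)·(-4/3) = 1/2 ✓
b·c²: 1/5·25/9 + (-1/8)·16/9 = 1/3 ✓
b·Ac: (-1/8)·(-4/3) = 1/6 ✓; 3 stages ⇒ order 3.

3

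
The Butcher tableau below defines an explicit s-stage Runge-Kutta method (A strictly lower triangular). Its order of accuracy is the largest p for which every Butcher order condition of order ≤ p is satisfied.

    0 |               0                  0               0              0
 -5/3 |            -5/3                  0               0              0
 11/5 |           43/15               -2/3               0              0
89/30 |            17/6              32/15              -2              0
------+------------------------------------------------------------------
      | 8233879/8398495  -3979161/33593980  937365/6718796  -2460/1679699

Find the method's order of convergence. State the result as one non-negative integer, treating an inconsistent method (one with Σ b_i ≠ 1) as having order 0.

3

b = (8233879/8398495, -3979161/33593980, 937365/6718796, -2460/1679699)
c = (0, -5/3, 11/5, 89/30)
Ac = (0, 0, 10/9, -358/45)
Σ b_i: 8233879/8398495·1 + (-3979161/33593980)·1 + 937365/6718796·1 + (-2460/1679699)·1 = 1 ✓
b·c: (-3979161/33593980)·(-5/3) + 937365/6718796·11/5 + (-2460/1679699)·89/30 = 1/2 ✓
b·c²: (-3979161/33593980)·25/9 + 937365/6718796·121/25 + (-2460/1679699)·7921/900 = 1/3 ✓
b·Ac: 937365/6718796·10/9 + (-2460/1679699)·(-358/45) = 1/6 ✓
b·c³: (-3979161/33593980)·(-125/27) + 937365/6718796·1331/125 + (-2460/1679699)·704969/27000 = 754230871/377932275 ≠ 1/4 ⇒ order 3.
b·(c∘Ac): 937365/6718796·22/9 + (-2460/1679699)·(-15931/675) = 56780443/151172910 ≠ 1/8
b·Ac²: 937365/6718796·(-50/27) + (-2460/1679699)·(-2534/675) = -38225723/151172910 ≠ 1/12
b·A²c: (-2460/1679699)·(-20/9) = 16400/5039097 ≠ 1/24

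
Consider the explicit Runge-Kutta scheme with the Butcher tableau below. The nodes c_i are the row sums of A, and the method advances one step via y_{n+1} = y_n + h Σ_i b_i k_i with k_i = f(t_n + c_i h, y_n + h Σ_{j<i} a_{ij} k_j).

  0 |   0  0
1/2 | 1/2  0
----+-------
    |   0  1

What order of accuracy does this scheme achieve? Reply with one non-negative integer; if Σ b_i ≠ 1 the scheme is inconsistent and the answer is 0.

b = (0, 1)
c = (0, 1/2)
Σ b_i: 1·1 = 1 ✓
b·c: 1·1/2 = 1/2 ✓; 2 stages ⇒ order 2.

2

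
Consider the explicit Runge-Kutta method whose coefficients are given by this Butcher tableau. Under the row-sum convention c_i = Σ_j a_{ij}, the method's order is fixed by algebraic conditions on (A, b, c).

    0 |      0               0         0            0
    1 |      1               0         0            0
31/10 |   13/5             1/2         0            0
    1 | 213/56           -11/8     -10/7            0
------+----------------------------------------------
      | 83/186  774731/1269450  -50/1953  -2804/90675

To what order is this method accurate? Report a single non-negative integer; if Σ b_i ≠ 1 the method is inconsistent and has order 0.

3

b = (83/186, 774731/1269450, -50/1953, -2804/90675)
c = (0, 1, 31/10, 1)
Ac = (0, 0, 1/2, -325/56)
Σ b_i: 83/186·1 + 774731/1269450·1 + (-50/1953)·1 + (-2804/90675)·1 = 1 ✓
b·c: 774731/1269450·1 + (-50/1953)·31/10 + (-2804/90675)·1 = 1/2 ✓
b·c²: 774731/1269450·1 + (-50/1953)·961/100 + (-2804/90675)·1 = 1/3 ✓
b·Ac: (-50/1953)·1/2 + (-2804/90675)·(-325/56) = 1/6 ✓
b·c³: 774731/1269450·1 + (-50/1953)·29791/1000 + (-2804/90675)·1 = -11/60 ≠ 1/4 ⇒ order 3.
b·(c∘Ac): (-50/1953)·31/20 + (-2804/90675)·(-325/56) = 13/93 ≠ 1/8
b·Ac²: (-50/1953)·1/2 + (-2804/90675)·(-4229/280) = 4429/9750 ≠ 1/12
b·A²c: (-2804/90675)·(-5/7) = 2804/126945 ≠ 1/24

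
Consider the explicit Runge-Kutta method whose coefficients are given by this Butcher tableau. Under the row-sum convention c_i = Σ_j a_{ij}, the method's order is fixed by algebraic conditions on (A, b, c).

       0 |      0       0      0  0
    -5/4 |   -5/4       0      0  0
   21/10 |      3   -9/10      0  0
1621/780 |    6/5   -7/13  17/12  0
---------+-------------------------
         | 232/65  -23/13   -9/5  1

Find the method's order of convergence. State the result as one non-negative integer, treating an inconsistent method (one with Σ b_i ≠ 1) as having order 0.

1

b = (232/65, -23/13, -9/5, 1)
c = (0, -5/4, 21/10, 1621/780)
Ac = (0, 0, 9/8, 1897/520)
Σ b_i: 232/65·1 + (-23/13)·1 + (-9/5)·1 + 1·1 = 1 ✓
b·c: (-23/13)·(-5/4) + (-9/5)·21/10 + 1·1621/780 = 497/975 ≠ 1/2 ⇒ order 1.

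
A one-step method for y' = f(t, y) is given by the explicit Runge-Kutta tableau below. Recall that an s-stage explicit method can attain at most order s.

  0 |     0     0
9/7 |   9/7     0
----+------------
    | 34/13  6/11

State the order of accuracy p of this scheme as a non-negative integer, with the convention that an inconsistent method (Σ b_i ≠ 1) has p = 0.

0

b = (34/13, 6/11)
c = (0, 9/7)
Σ b_i: 34/13·1 + 6/11·1 = 452/143 ≠ 1 ⇒ order 0.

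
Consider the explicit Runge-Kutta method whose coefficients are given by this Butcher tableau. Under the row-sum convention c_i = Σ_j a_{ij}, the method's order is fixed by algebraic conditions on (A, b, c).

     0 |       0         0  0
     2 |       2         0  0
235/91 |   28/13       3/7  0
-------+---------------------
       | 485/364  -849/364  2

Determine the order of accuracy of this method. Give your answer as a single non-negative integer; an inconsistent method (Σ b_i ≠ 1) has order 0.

2

b = (485/364, -849/364, 2)
c = (0, 2, 235/91)
Ac = (0, 0, 6/7)
Σ b_i: 485/364·1 + (-849/364)·1 + 2·1 = 1 ✓
b·c: (-849/364)·2 + 2·235/91 = 1/2 ✓
b·c²: (-849/364)·4 + 2·55225/8281 = 33191/8281 ≠ 1/3 ⇒ order 2.
b·Ac: 2·6/7 = 12/7 ≠ 1/6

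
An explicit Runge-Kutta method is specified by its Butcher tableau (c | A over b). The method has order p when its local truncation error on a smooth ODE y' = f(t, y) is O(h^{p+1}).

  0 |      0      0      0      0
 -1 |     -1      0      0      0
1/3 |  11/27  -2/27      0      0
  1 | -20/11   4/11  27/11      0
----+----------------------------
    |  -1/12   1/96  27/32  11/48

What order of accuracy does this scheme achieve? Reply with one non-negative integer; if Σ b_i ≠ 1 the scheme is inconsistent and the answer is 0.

4

b = (-1/12, 1/96, 27/32, 11/48)
c = (0, -1, 1/3, 1)
Ac = (0, 0, 2/27, 5/11)
Σ b_i: (-1/12)·1 + 1/96·1 + 27/32·1 + 11/48·1 = 1 ✓
b·c: 1/96·(-1) + 27/32·1/3 + 11/48·1 = 1/2 ✓
b·c²: 1/96·1 + 27/32·1/9 + 11/48·1 = 1/3 ✓
b·Ac: 27/32·2/27 + 11/48·5/11 = 1/6 ✓
b·c³: 1/96·(-1) + 27/32·1/27 + 11/48·1 = 1/4 ✓
b·(c∘Ac): 27/32·2/81 + 11/48·5/11 = 1/8 ✓
b·Ac²: 27/32·(-2/27) + 11/48·7/11 = 1/12 ✓
b·A²c: 11/48·2/11 = 1/24 ✓; 4 stages ⇒ order 4.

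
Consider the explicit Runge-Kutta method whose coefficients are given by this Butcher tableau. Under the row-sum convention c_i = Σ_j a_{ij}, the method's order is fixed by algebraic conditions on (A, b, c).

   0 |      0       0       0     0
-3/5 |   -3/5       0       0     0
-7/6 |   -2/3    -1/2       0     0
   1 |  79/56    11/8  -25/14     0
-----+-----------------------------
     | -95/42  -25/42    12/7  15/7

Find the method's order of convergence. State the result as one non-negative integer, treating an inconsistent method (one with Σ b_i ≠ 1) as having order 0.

b = (-95/42, -25/42, 12/7, 15/7)
c = (0, -3/5, -7/6, 1)
Ac = (0, 0, 3/10, 151/120)
Σ b_i: (-95/42)·1 + (-25/42)·1 + 12/7·1 + 15/7·1 = 1 ✓
b·c: (-25/42)·(-3/5) + 12/7·(-7/6) + 15/7·1 = 1/2 ✓
b·c²: (-25/42)·9/25 + 12/7·49/36 + 15/7·1 = 179/42 ≠ 1/3 ⇒ order 2.
b·Ac: 12/7·3/10 + 15/7·151/120 = 899/280 ≠ 1/6

2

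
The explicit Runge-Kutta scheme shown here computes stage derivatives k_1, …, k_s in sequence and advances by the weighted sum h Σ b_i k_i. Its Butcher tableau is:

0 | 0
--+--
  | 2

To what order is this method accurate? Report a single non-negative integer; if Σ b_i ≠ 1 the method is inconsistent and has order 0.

b = (2)
c = (0)
Σ b_i: 2·1 = 2 ≠ 1 ⇒ order 0.

0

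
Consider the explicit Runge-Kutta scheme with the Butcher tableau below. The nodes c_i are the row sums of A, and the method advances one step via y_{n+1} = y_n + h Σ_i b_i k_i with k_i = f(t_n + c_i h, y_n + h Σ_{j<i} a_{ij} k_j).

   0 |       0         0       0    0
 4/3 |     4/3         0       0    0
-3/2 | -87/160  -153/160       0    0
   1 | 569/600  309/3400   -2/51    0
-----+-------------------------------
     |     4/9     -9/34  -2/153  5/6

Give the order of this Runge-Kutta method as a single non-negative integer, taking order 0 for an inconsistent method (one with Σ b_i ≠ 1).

b = (4/9, -9/34, -2/153, 5/6)
c = (0, 4/3, -3/2, 1)
Ac = (0, 0, -51/40, 9/50)
Σ b_i: 4/9·1 + (-9/34)·1 + (-2/153)·1 + 5/6·1 = 1 ✓
b·c: (-9/34)·4/3 + (-2/153)·(-3/2) + 5/6·1 = 1/2 ✓
b·c²: (-9/34)·16/9 + (-2/153)·9/4 + 5/6·1 = 1/3 ✓
b·Ac: (-2/153)·(-51/40) + 5/6·9/50 = 1/6 ✓
b·c³: (-9/34)·64/27 + (-2/153)·(-27/8) + 5/6·1 = 1/4 ✓
b·(c∘Ac): (-2/153)·153/80 + 5/6·9/50 = 1/8 ✓
b·Ac²: (-2/153)·(-17/10) + 5/6·11/150 = 1/12 ✓
b·A²c: 5/6·1/20 = 1/24 ✓; 4 stages ⇒ order 4.

4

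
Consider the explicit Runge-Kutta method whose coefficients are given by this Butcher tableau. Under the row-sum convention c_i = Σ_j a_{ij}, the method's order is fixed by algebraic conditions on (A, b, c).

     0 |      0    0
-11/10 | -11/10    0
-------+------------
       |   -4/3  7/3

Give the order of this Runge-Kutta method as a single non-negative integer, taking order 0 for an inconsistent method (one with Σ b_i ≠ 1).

b = (-4/3, 7/3)
c = (0, -11/10)
Σ b_i: (-4/3)·1 + 7/3·1 = 1 ✓
b·c: 7/3·(-11/10) = -77/30 ≠ 1/2 ⇒ order 1.

1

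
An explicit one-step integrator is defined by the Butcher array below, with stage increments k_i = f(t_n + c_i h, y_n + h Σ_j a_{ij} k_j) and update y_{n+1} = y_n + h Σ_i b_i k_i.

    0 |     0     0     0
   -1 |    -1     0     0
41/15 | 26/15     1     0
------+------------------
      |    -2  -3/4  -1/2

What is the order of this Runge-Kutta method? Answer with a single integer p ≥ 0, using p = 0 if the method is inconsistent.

b = (-2, -3/4, -1/2)
c = (0, -1, 41/15)
Ac = (0, 0, -1)
Σ b_i: (-2)·1 + (-3/4)·1 + (-1/2)·1 = -13/4 ≠ 1 ⇒ order 0.

0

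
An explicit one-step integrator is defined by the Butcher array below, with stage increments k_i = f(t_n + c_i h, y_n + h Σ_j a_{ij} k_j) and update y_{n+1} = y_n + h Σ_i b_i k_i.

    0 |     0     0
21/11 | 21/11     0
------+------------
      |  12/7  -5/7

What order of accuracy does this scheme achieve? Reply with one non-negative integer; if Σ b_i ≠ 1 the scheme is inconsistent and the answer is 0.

b = (12/7, -5/7)
c = (0, 21/11)
Σ b_i: 12/7·1 + (-5/7)·1 = 1 ✓
b·c: (-5/7)·21/11 = -15/11 ≠ 1/2 ⇒ order 1.

1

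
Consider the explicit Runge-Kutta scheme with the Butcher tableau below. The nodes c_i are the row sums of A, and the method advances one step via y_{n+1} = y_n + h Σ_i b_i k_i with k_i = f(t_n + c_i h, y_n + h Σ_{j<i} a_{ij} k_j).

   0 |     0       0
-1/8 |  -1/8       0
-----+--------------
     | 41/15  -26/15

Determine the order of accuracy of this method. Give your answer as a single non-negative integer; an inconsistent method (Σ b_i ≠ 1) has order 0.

1

b = (41/15, -26/15)
c = (0, -1/8)
Σ b_i: 41/15·1 + (-26/15)·1 = 1 ✓
b·c: (-26/15)·(-1/8) = 13/60 ≠ 1/2 ⇒ order 1.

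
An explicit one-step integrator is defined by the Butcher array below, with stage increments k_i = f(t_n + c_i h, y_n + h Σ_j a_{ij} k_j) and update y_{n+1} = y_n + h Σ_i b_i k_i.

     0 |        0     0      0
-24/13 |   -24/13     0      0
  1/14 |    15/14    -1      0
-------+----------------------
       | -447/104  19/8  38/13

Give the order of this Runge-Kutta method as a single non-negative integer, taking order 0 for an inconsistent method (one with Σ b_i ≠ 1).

1

b = (-447/104, 19/8, 38/13)
c = (0, -24/13, 1/14)
Ac = (0, 0, 24/13)
Σ b_i: (-447/104)·1 + 19/8·1 + 38/13·1 = 1 ✓
b·c: 19/8·(-24/13) + 38/13·1/14 = -380/91 ≠ 1/2 ⇒ order 1.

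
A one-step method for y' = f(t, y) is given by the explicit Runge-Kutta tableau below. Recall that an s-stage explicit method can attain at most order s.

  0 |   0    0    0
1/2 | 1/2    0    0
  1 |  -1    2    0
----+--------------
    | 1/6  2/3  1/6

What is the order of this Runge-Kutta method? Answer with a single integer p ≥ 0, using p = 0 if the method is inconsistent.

3

b = (1/6, 2/3, 1/6)
c = (0, 1/2, 1)
Ac = (0, 0, 1)
Σ b_i: 1/6·1 + 2/3·1 + 1/6·1 = 1 ✓
b·c: 2/3·1/2 + 1/6·1 = 1/2 ✓
b·c²: 2/3·1/4 + 1/6·1 = 1/3 ✓
b·Ac: 1/6·1 = 1/6 ✓; 3 stages ⇒ order 3.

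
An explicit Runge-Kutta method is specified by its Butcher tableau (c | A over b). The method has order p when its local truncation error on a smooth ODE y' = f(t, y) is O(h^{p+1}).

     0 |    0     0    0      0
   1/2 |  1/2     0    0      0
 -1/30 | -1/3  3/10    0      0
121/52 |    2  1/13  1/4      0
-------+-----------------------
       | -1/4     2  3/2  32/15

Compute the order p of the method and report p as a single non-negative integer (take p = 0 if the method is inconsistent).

0

b = (-1/4, 2, 3/2, 32/15)
c = (0, 1/2, -1/30, 121/52)
Ac = (0, 0, 3/20, 47/1560)
Σ b_i: (-1/4)·1 + 2·1 + 3/2·1 + 32/15·1 = 323/60 ≠ 1 ⇒ order 0.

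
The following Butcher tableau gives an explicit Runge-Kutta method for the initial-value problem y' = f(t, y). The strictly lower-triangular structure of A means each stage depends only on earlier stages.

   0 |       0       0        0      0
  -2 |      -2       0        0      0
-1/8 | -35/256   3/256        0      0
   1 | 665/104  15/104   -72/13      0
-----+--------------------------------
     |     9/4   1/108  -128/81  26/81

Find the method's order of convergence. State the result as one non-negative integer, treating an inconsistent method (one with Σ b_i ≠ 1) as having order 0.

b = (9/4, 1/108, -128/81, 26/81)
c = (0, -2, -1/8, 1)
Ac = (0, 0, -3/128, 21/52)
Σ b_i: 9/4·1 + 1/108·1 + (-128/81)·1 + 26/81·1 = 1 ✓
b·c: 1/108·(-2) + (-128/81)·(-1/8) + 26/81·1 = 1/2 ✓
b·c²: 1/108·4 + (-128/81)·1/64 + 26/81·1 = 1/3 ✓
b·Ac: (-128/81)·(-3/128) + 26/81·21/52 = 1/6 ✓
b·c³: 1/108·(-8) + (-128/81)·(-1/512) + 26/81·1 = 1/4 ✓
b·(c∘Ac): (-128/81)·3/1024 + 26/81·21/52 = 1/8 ✓
b·Ac²: (-128/81)·3/64 + 26/81·51/104 = 1/12 ✓
b·A²c: 26/81·27/208 = 1/24 ✓; 4 stages ⇒ order 4.

4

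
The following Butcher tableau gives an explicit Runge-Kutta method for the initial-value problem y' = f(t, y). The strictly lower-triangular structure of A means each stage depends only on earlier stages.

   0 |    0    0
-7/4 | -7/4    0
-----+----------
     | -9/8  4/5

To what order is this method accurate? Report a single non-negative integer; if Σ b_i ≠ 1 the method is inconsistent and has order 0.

b = (-9/8, 4/5)
c = (0, -7/4)
Σ b_i: (-9/8)·1 + 4/5·1 = -13/40 ≠ 1 ⇒ order 0.

0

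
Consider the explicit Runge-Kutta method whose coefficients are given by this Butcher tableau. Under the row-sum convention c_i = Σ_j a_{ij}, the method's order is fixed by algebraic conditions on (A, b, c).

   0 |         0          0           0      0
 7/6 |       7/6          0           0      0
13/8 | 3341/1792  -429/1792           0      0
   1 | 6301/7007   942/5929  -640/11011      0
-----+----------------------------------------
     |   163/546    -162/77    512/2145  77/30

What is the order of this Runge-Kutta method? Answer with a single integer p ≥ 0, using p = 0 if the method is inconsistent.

4

b = (163/546, -162/77, 512/2145, 77/30)
c = (0, 7/6, 13/8, 1)
Ac = (0, 0, -143/512, 1/11)
Σ b_i: 163/546·1 + (-162/77)·1 + 512/2145·1 + 77/30·1 = 1 ✓
b·c: (-162/77)·7/6 + 512/2145·13/8 + 77/30·1 = 1/2 ✓
b·c²: (-162/77)·49/36 + 512/2145·169/64 + 77/30·1 = 1/3 ✓
b·Ac: 512/2145·(-143/512) + 77/30·1/11 = 1/6 ✓
b·c³: (-162/77)·343/216 + 512/2145·2197/512 + 77/30·1 = 1/4 ✓
b·(c∘Ac): 512/2145·(-1859/4096) + 77/30·1/11 = 1/8 ✓
b·Ac²: 512/2145·(-1001/3072) + 77/30·29/462 = 1/12 ✓
b·A²c: 77/30·5/308 = 1/24 ✓; 4 stages ⇒ order 4.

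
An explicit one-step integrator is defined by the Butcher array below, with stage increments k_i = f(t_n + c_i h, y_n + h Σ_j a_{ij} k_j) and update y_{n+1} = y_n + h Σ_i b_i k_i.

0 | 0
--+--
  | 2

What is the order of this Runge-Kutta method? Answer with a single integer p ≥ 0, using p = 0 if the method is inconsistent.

0

b = (2)
c = (0)
Σ b_i: 2·1 = 2 ≠ 1 ⇒ order 0.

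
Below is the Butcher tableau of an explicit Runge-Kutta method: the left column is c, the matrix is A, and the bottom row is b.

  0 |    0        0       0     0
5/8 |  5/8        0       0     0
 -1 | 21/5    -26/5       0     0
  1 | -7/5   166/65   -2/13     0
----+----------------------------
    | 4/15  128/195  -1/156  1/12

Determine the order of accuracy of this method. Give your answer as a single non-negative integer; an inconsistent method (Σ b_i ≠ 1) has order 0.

b = (4/15, 128/195, -1/156, 1/12)
c = (0, 5/8, -1, 1)
Ac = (0, 0, -13/4, 7/4)
Σ b_i: 4/15·1 + 128/195·1 + (-1/156)·1 + 1/12·1 = 1 ✓
b·c: 128/195·5/8 + (-1/156)·(-1) + 1/12·1 = 1/2 ✓
b·c²: 128/195·25/64 + (-1/156)·1 + 1/12·1 = 1/3 ✓
b·Ac: (-1/156)·(-13/4) + 1/12·7/4 = 1/6 ✓
b·c³: 128/195·125/512 + (-1/156)·(-1) + 1/12·1 = 1/4 ✓
b·(c∘Ac): (-1/156)·13/4 + 1/12·7/4 = 1/8 ✓
b·Ac²: (-1/156)·(-65/32) + 1/12·27/32 = 1/12 ✓
b·A²c: 1/12·1/2 = 1/24 ✓; 4 stages ⇒ order 4.

4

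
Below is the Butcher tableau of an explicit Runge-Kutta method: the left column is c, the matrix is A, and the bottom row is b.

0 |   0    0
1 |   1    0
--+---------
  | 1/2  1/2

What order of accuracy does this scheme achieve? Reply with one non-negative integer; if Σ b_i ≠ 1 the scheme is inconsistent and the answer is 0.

2

b = (1/2, 1/2)
c = (0, 1)
Σ b_i: 1/2·1 + 1/2·1 = 1 ✓
b·c: 1/2·1 = 1/2 ✓; 2 stages ⇒ order 2.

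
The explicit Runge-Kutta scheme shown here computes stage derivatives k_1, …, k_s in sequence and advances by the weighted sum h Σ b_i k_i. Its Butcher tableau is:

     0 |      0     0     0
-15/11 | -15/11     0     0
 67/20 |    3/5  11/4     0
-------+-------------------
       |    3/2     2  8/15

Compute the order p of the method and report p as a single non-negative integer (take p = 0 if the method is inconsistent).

0

b = (3/2, 2, 8/15)
c = (0, -15/11, 67/20)
Ac = (0, 0, -15/4)
Σ b_i: 3/2·1 + 2·1 + 8/15·1 = 121/30 ≠ 1 ⇒ order 0.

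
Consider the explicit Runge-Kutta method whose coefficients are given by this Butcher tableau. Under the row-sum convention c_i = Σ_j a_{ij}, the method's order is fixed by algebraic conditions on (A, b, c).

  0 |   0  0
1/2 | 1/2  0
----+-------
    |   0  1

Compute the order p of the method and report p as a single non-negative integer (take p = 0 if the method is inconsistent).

2

b = (0, 1)
c = (0, 1/2)
Σ b_i: 1·1 = 1 ✓
b·c: 1·1/2 = 1/2 ✓; 2 stages ⇒ order 2.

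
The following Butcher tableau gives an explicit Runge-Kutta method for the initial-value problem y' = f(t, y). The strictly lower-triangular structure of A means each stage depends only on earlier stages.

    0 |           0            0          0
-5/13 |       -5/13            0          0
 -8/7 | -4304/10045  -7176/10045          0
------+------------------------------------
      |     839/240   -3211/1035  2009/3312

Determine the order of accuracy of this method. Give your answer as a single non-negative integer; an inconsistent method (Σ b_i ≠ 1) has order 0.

b = (839/240, -3211/1035, 2009/3312)
c = (0, -5/13, -8/7)
Ac = (0, 0, 552/2009)
Σ b_i: 839/240·1 + (-3211/1035)·1 + 2009/3312·1 = 1 ✓
b·c: (-3211/1035)·(-5/13) + 2009/3312·(-8/7) = 1/2 ✓
b·c²: (-3211/1035)·25/169 + 2009/3312·64/49 = 1/3 ✓
b·Ac: 2009/3312·552/2009 = 1/6 ✓; 3 stages ⇒ order 3.

3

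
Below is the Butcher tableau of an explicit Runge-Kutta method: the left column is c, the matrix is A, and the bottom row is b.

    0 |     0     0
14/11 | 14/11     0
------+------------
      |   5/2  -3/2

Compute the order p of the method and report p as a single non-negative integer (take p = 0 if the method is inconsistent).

b = (5/2, -3/2)
c = (0, 14/11)
Σ b_i: 5/2·1 + (-3/2)·1 = 1 ✓
b·c: (-3/2)·14/11 = -21/11 ≠ 1/2 ⇒ order 1.

1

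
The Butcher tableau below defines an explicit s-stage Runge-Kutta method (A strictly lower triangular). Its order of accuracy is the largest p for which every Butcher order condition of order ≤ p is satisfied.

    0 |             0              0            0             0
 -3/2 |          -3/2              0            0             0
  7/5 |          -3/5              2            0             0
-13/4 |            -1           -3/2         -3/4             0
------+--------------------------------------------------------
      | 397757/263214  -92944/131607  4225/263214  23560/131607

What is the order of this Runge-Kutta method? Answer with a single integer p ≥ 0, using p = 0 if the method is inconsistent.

b = (397757/263214, -92944/131607, 4225/263214, 23560/131607)
c = (0, -3/2, 7/5, -13/4)
Ac = (0, 0, -3, 6/5)
Σ b_i: 397757/263214·1 + (-92944/131607)·1 + 4225/263214·1 + 23560/131607·1 = 1 ✓
b·c: (-92944/131607)·(-3/2) + 4225/263214·7/5 + 23560/131607·(-13/4) = 1/2 ✓
b·c²: (-92944/131607)·9/4 + 4225/263214·49/25 + 23560/131607·169/16 = 1/3 ✓
b·Ac: 4225/263214·(-3) + 23560/131607·6/5 = 1/6 ✓
b·c³: (-92944/131607)·(-27/8) + 4225/263214·343/125 + 23560/131607·(-2197/64) = -310659/83560 ≠ 1/4 ⇒ order 3.
b·(c∘Ac): 4225/263214·(-21/5) + 23560/131607·(-39/10) = -67171/87738 ≠ 1/8
b·Ac²: 4225/263214·9/2 + 23560/131607·(-969/200) = -99659/125340 ≠ 1/12
b·A²c: 23560/131607·9/4 = 5890/14623 ≠ 1/24

3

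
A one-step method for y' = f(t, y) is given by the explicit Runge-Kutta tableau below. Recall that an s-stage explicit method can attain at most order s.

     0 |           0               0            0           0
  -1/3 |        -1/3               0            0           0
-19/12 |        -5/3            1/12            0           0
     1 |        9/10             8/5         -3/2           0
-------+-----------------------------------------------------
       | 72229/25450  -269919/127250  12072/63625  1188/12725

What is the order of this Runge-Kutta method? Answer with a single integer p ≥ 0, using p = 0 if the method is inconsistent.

b = (72229/25450, -269919/127250, 12072/63625, 1188/12725)
c = (0, -1/3, -19/12, 1)
Ac = (0, 0, -1/36, 221/120)
Σ b_i: 72229/25450·1 + (-269919/127250)·1 + 12072/63625·1 + 1188/12725·1 = 1 ✓
b·c: (-269919/127250)·(-1/3) + 12072/63625·(-19/12) + 1188/12725·1 = 1/2 ✓
b·c²: (-269919/127250)·1/9 + 12072/63625·361/144 + 1188/12725·1 = 1/3 ✓
b·Ac: 12072/63625·(-1/36) + 1188/12725·221/120 = 1/6 ✓
b·c³: (-269919/127250)·(-1/27) + 12072/63625·(-6859/1728) + 1188/12725·1 = -532501/916200 ≠ 1/4 ⇒ order 3.
b·(c∘Ac): 12072/63625·19/432 + 1188/12725·221/120 = 103234/572625 ≠ 1/8
b·Ac²: 12072/63625·1/108 + 1188/12725·(-5159/1440) = -60967/183240 ≠ 1/12
b·A²c: 1188/12725·1/24 = 99/25450 ≠ 1/24

3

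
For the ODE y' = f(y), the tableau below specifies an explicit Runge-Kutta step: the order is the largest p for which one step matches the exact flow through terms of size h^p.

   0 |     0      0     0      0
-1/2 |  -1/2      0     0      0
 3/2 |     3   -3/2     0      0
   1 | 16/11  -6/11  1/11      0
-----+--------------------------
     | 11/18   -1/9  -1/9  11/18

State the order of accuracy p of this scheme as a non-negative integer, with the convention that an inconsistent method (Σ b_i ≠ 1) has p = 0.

b = (11/18, -1/9, -1/9, 11/18)
c = (0, -1/2, 3/2, 1)
Ac = (0, 0, 3/4, 9/22)
Σ b_i: 11/18·1 + (-1/9)·1 + (-1/9)·1 + 11/18·1 = 1 ✓
b·c: (-1/9)·(-1/2) + (-1/9)·3/2 + 11/18·1 = 1/2 ✓
b·c²: (-1/9)·1/4 + (-1/9)·9/4 + 11/18·1 = 1/3 ✓
b·Ac: (-1/9)·3/4 + 11/18·9/22 = 1/6 ✓
b·c³: (-1/9)·(-1/8) + (-1/9)·27/8 + 11/18·1 = 1/4 ✓
b·(c∘Ac): (-1/9)·9/8 + 11/18·9/22 = 1/8 ✓
b·Ac²: (-1/9)·(-3/8) + 11/18·3/44 = 1/12 ✓
b·A²c: 11/18·3/44 = 1/24 ✓; 4 stages ⇒ order 4.

4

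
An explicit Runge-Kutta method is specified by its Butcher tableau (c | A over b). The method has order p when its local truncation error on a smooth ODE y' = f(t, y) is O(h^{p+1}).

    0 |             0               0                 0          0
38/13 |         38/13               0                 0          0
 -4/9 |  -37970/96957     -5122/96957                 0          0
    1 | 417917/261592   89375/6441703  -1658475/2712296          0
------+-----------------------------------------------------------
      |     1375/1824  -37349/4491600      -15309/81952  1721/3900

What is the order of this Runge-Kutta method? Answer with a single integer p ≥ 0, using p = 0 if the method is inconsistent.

b = (1375/1824, -37349/4491600, -15309/81952, 1721/3900)
c = (0, 38/13, -4/9, 1)
Ac = (0, 0, -788/5103, 1075/3442)
Σ b_i: 1375/1824·1 + (-37349/4491600)·1 + (-15309/81952)·1 + 1721/3900·1 = 1 ✓
b·c: (-37349/4491600)·38/13 + (-15309/81952)·(-4/9) + 1721/3900·1 = 1/2 ✓
b·c²: (-37349/4491600)·1444/169 + (-15309/81952)·16/81 + 1721/3900·1 = 1/3 ✓
b·Ac: (-15309/81952)·(-788/5103) + 1721/3900·1075/3442 = 1/6 ✓
b·c³: (-37349/4491600)·54872/2197 + (-15309/81952)·(-64/729) + 1721/3900·1 = 1/4 ✓
b·(c∘Ac): (-15309/81952)·3152/45927 + 1721/3900·1075/3442 = 1/8 ✓
b·Ac²: (-15309/81952)·(-29944/66339) + 1721/3900·(-50/22373) = 1/12 ✓
b·A²c: 1721/3900·325/3442 = 1/24 ✓; 4 stages ⇒ order 4.

4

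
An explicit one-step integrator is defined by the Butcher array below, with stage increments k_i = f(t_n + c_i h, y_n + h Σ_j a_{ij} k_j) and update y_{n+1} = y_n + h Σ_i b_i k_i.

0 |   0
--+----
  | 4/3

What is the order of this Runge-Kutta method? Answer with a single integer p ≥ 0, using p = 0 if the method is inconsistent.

0

b = (4/3)
c = (0)
Σ b_i: 4/3·1 = 4/3 ≠ 1 ⇒ order 0.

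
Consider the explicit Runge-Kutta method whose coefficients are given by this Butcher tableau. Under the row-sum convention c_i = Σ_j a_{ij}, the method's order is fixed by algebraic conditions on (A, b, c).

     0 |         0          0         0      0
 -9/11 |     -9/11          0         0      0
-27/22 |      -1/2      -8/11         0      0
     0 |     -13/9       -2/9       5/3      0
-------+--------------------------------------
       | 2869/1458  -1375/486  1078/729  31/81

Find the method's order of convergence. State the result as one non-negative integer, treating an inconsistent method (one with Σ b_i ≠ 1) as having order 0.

3

b = (2869/1458, -1375/486, 1078/729, 31/81)
c = (0, -9/11, -27/22, 0)
Ac = (0, 0, 72/121, -41/22)
Σ b_i: 2869/1458·1 + (-1375/486)·1 + 1078/729·1 + 31/81·1 = 1 ✓
b·c: (-1375/486)·(-9/11) + 1078/729·(-27/22) = 1/2 ✓
b·c²: (-1375/486)·81/121 + 1078/729·729/484 = 1/3 ✓
b·Ac: 1078/729·72/121 + 31/81·(-41/22) = 1/6 ✓
b·c³: (-1375/486)·(-729/1331) + 1078/729·(-19683/10648) = -573/484 ≠ 1/4 ⇒ order 3.
b·(c∘Ac): 1078/729·(-972/1331) = -392/363 ≠ 1/8
b·Ac²: 1078/729·(-648/1331) + 31/81·1143/484 = 89/484 ≠ 1/12
b·A²c: 31/81·120/121 = 1240/3267 ≠ 1/24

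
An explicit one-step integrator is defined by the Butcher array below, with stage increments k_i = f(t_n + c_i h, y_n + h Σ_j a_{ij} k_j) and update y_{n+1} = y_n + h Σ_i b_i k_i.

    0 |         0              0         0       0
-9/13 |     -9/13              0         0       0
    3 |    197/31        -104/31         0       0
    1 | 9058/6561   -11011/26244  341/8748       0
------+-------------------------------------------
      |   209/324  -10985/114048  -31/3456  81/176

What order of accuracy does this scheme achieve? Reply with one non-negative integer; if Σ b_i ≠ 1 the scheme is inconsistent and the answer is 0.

b = (209/324, -10985/114048, -31/3456, 81/176)
c = (0, -9/13, 3, 1)
Ac = (0, 0, 72/31, 11/27)
Σ b_i: 209/324·1 + (-10985/114048)·1 + (-31/3456)·1 + 81/176·1 = 1 ✓
b·c: (-10985/114048)·(-9/13) + (-31/3456)·3 + 81/176·1 = 1/2 ✓
b·c²: (-10985/114048)·81/169 + (-31/3456)·9 + 81/176·1 = 1/3 ✓
b·Ac: (-31/3456)·72/31 + 81/176·11/27 = 1/6 ✓
b·c³: (-10985/114048)·(-729/2197) + (-31/3456)·27 + 81/176·1 = 1/4 ✓
b·(c∘Ac): (-31/3456)·216/31 + 81/176·11/27 = 1/8 ✓
b·Ac²: (-31/3456)·(-648/403) + 81/176·473/3159 = 1/12 ✓
b·A²c: 81/176·22/243 = 1/24 ✓; 4 stages ⇒ order 4.

4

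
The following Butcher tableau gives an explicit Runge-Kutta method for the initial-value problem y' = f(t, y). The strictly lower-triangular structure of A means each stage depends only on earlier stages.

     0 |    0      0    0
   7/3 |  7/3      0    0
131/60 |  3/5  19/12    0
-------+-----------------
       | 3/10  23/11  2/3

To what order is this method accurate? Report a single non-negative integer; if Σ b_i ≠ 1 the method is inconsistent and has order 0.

0

b = (3/10, 23/11, 2/3)
c = (0, 7/3, 131/60)
Ac = (0, 0, 133/36)
Σ b_i: 3/10·1 + 23/11·1 + 2/3·1 = 1009/330 ≠ 1 ⇒ order 0.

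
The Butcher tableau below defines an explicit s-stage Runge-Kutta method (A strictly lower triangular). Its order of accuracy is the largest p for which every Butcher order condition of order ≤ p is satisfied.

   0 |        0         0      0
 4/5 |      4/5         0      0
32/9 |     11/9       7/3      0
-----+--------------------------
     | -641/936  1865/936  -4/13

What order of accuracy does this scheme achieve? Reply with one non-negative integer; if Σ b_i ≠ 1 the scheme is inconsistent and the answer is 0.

b = (-641/936, 1865/936, -4/13)
c = (0, 4/5, 32/9)
Ac = (0, 0, 28/15)
Σ b_i: (-641/936)·1 + 1865/936·1 + (-4/13)·1 = 1 ✓
b·c: 1865/936·4/5 + (-4/13)·32/9 = 1/2 ✓
b·c²: 1865/936·16/25 + (-4/13)·1024/81 = -13766/5265 ≠ 1/3 ⇒ order 2.
b·Ac: (-4/13)·28/15 = -112/195 ≠ 1/6

2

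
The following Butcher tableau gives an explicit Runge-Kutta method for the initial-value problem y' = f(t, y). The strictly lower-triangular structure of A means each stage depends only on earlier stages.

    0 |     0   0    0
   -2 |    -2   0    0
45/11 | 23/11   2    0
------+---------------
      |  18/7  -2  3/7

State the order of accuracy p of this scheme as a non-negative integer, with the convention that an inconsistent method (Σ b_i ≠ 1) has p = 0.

b = (18/7, -2, 3/7)
c = (0, -2, 45/11)
Ac = (0, 0, -4)
Σ b_i: 18/7·1 + (-2)·1 + 3/7·1 = 1 ✓
b·c: (-2)·(-2) + 3/7·45/11 = 443/77 ≠ 1/2 ⇒ order 1.

1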